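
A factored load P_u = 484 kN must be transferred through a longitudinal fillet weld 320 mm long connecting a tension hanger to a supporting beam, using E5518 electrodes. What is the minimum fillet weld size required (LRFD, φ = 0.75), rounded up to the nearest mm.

E55XX → F_EXX = 550 MPa.
Total weld length L = 320 mm.
Required throat t_e = P_u / (φ × 0.6 F_EXX × L) = 484 / (0.75 × 0.6 × 550 × 320 × 10⁻³) = 6.111 mm.
Required leg w = t_e / 0.707 = 8.644 mm → use 9 mm.

w = 9 mm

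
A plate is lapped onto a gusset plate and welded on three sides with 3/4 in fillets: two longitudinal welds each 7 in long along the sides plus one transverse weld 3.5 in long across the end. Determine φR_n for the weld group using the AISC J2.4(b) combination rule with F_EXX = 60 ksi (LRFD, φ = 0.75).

φR_n ≈ 251 kips

t_e = 0.707 × 0.75 = 0.5302 in.
R_nwl = 0.6 × 60 × 0.5302 × 14 = 267.2 kips (longitudinal, 2 welds).
R_nwt = 0.6 × 60 × 0.5302 × 3.5 = 66.81 kips (transverse, base value).
(i) R_nwl + R_nwt = 334.1 kips; (ii) 0.85 R_nwl + 1.5 R_nwt = 327.4 kips.
R_n = max = 334.1 kips [governs: (i)]; φR_n = 250.5 kips.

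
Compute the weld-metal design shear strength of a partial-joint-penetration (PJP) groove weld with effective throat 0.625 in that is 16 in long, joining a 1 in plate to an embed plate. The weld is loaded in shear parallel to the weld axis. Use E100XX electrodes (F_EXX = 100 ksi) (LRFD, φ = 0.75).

Effective throat (given) t_e = 0.625 in.
A_we = 0.625 × 16 = 10 in².
F_nw = 0.6 F_EXX = 60 ksi.
φR_n = 0.75 × 60 × 10 = 450 kip.

φR_n ≈ 450 kip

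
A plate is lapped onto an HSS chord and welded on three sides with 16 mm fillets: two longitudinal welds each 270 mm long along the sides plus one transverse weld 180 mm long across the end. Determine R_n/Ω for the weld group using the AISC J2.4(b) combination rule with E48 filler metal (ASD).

E48XX → F_EXX = 480 MPa.
t_e = 0.707 × 16 = 11.31 mm.
R_nwl = 0.6 × 480 × 11.31 × 540 × 10⁻³ = 1759 kN (longitudinal, 2 welds).
R_nwt = 0.6 × 480 × 11.31 × 180 × 10⁻³ = 586.4 kN (transverse, base value).
(i) R_nwl + R_nwt = 2346 kN; (ii) 0.85 R_nwl + 1.5 R_nwt = 2375 kN.
R_n = max = 2375 kN [governs: (ii)]; R_n/Ω = 1187 kN.

R_n/Ω ≈ 1190 kN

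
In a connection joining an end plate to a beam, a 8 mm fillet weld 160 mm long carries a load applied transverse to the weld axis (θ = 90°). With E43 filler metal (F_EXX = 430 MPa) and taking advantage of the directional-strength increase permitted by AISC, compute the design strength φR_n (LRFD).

φR_n ≈ 263 kN

t_e = 0.707 × 8 = 5.656 mm; A_we = 5.656 × 160 = 905 mm².
Directional factor: 1.0 + 0.5 sin^1.5(90°) = 1.5.
F_nw = 0.6 × 430 × 1.5 = 387 MPa.
φR_n = 0.75 × 387 × 905 × 10⁻³ = 262.7 kN.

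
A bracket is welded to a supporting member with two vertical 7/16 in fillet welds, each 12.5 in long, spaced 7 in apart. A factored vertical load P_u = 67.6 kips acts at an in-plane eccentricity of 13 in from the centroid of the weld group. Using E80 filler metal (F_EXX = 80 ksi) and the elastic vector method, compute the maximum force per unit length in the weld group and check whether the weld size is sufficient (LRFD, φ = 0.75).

f_max ≈ 11.5 kip/in; NOT adequate

Total weld length L_w = 25 in. Treat welds as unit-width lines.
Polar moment about centroid: J = 2[d³/12 + d(b/2)²] = 2[12.5³/12 + 12.5×3.5²] = 631.8 in³.
Direct shear f_v = P/L_w = 67.6 / 25 = 2.704 kip/in (vertical).
Torsion M = P·e = 67.6 × 13 = 878.8 kip·in.
Critical point at (x, y) = (3.5, 6.25) from centroid. f_tx = M·y/J = 8.694 kip/in; f_ty = M·x/J = 4.869 kip/in.
Resultant f_max = √[f_tx² + (f_v + f_ty)²] = √[8.694² + (2.704 + 4.869)²] = 11.53 kip/in.
Capacity per unit length: φr_n = 0.75 × 0.6 × 80 × (0.707 × 0.4375) = 11.14 kip/in.
11.53 > 11.14 → NOT adequate.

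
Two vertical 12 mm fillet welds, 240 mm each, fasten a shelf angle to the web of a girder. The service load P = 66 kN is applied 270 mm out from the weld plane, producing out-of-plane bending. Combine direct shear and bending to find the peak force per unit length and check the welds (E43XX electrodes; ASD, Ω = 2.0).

E43XX → F_EXX = 430 MPa.
L_w = 2 × 240 = 480 mm; section modulus (unit throat) S = 2 × L²/6 = 19200 mm².
Direct shear f_v = P/L_w = 66×10³/480 = 137.5 N/mm.
Moment M = P × e = 66×10³ × 270 = 17820000 N·mm; bending f_b = M/S = 928.1 N/mm.
f_max = √(f_v² + f_b²) = √(137.5² + 928.1²) = 938.3 N/mm.
r_n/Ω = (1/2.0) × 0.6 × 430 × (0.707 × 12) = 1094 N/mm → adequate.

f_max ≈ 938 N/mm; adequate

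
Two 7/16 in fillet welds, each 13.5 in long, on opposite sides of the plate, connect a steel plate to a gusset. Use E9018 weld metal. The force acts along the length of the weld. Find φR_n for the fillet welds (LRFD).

E90XX → F_EXX = 90 ksi.
Effective throat t_e = 0.707 × 0.4375 = 0.3093 in.
Total length L = 27 in; A_we = 0.3093 × 27 = 8.351 in².
F_nw = 0.6 F_EXX = 0.6 × 90 = 54 ksi.
φR_n = 0.75 × 54 × 8.351 = 338.2 kips.

φR_n ≈ 338 kips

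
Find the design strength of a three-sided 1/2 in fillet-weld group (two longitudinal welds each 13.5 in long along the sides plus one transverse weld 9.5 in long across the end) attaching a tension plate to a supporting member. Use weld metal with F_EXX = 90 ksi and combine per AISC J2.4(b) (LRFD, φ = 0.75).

φR_n ≈ 533 kips

t_e = 0.707 × 0.5 = 0.3535 in.
R_nwl = 0.6 × 90 × 0.3535 × 27 = 515.4 kips (longitudinal, 2 welds).
R_nwt = 0.6 × 90 × 0.3535 × 9.5 = 181.3 kips (transverse, base value).
(i) R_nwl + R_nwt = 696.7 kips; (ii) 0.85 R_nwl + 1.5 R_nwt = 710.1 kips.
R_n = max = 710.1 kips [governs: (ii)]; φR_n = 532.6 kips.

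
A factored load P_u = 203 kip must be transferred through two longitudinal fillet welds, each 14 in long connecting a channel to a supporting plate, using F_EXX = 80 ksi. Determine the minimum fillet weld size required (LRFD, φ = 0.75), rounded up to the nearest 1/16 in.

Total weld length L = 28 in.
Required throat t_e = P_u / (φ × 0.6 F_EXX × L) = 203 / (0.75 × 0.6 × 80 × 28) = 0.2014 in.
Required leg w = t_e / 0.707 = 0.2848 in → use 5/16 in.

w = 5/16 in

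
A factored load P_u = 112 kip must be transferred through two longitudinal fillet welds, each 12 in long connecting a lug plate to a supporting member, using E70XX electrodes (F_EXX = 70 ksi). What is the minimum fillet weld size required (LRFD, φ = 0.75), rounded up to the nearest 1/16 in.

w = 1/4 in

Total weld length L = 24 in.
Required throat t_e = P_u / (φ × 0.6 F_EXX × L) = 112 / (0.75 × 0.6 × 70 × 24) = 0.1481 in.
Required leg w = t_e / 0.707 = 0.2095 in → use 1/4 in.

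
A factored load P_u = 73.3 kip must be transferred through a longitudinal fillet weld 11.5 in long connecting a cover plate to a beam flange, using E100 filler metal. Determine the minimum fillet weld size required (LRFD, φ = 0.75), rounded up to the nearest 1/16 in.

w = 1/4 in

E100XX → F_EXX = 100 ksi.
Total weld length L = 11.5 in.
Required throat t_e = P_u / (φ × 0.6 F_EXX × L) = 73.3 / (0.75 × 0.6 × 100 × 11.5) = 0.1416 in.
Required leg w = t_e / 0.707 = 0.2003 in → use 1/4 in.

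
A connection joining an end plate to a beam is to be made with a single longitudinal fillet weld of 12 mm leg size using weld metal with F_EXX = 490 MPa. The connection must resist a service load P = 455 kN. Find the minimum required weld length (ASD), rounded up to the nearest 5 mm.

L = 365 mm

Throat t_e = 0.707 × 12 = 8.484 mm.
r_n/Ω = (0.6 × 490 × 8.484) / 2.0 = 1247 N/mm = 1.247 kN/mm.
L_req = P / (r_n/Ω) = 455 / 1.247 = 364.8 mm total.
Round up → use L = 365 mm.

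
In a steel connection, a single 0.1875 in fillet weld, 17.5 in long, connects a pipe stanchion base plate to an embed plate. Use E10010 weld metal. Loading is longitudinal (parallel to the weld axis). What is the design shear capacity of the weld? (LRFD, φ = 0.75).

E100XX → F_EXX = 100 ksi.
Effective throat t_e = 0.707 × 0.1875 = 0.1326 in.
Total length L = 17.5 in; A_we = 0.1326 × 17.5 = 2.32 in².
F_nw = 0.6 F_EXX = 0.6 × 100 = 60 ksi.
φR_n = 0.75 × 60 × 2.32 = 104.4 kip.

φR_n ≈ 104 kip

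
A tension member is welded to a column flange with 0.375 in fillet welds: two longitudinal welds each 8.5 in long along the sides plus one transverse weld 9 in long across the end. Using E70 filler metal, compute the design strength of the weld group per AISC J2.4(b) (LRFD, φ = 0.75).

E70XX → F_EXX = 70 ksi.
t_e = 0.707 × 0.375 = 0.2651 in.
R_nwl = 0.6 × 70 × 0.2651 × 17 = 189.3 kip (longitudinal, 2 welds).
R_nwt = 0.6 × 70 × 0.2651 × 9 = 100.2 kip (transverse, base value).
(i) R_nwl + R_nwt = 289.5 kip; (ii) 0.85 R_nwl + 1.5 R_nwt = 311.2 kip.
R_n = max = 311.2 kip [governs: (ii)]; φR_n = 233.4 kip.

φR_n ≈ 233 kip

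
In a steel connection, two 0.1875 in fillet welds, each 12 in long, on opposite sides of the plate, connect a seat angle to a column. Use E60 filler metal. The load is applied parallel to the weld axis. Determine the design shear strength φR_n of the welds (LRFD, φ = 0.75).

φR_n ≈ 85.9 kips

E60XX → F_EXX = 60 ksi.
Effective throat t_e = 0.707 × 0.1875 = 0.1326 in.
Total length L = 24 in; A_we = 0.1326 × 24 = 3.181 in².
F_nw = 0.6 F_EXX = 0.6 × 60 = 36 ksi.
φR_n = 0.75 × 36 × 3.181 = 85.9 kips.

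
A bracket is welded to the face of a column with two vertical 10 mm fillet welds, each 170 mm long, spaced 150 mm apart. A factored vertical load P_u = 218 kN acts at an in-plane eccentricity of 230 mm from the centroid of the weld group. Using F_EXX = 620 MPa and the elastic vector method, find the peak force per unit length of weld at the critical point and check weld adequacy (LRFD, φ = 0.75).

f_max ≈ 2550 N/mm; NOT adequate

Total weld length L_w = 340 mm. Treat welds as unit-width lines.
Polar moment about centroid: J = 2[d³/12 + d(b/2)²] = 2[170³/12 + 170×75²] = 2731000 mm³.
Direct shear f_v = P/L_w = 218×10³ / 340 = 641.2 N/mm (vertical).
Torsion M = P·e = 218×10³ × 230 = 50140000 N·mm.
Critical point at (x, y) = (75, 85) from centroid. f_tx = M·y/J = 1560 N/mm; f_ty = M·x/J = 1377 N/mm.
Resultant f_max = √[f_tx² + (f_v + f_ty)²] = √[1560² + (641.2 + 1377)²] = 2551 N/mm.
Capacity per unit length: φr_n = 0.75 × 0.6 × 620 × (0.707 × 10) = 1973 N/mm.
2551 > 1973 → NOT adequate.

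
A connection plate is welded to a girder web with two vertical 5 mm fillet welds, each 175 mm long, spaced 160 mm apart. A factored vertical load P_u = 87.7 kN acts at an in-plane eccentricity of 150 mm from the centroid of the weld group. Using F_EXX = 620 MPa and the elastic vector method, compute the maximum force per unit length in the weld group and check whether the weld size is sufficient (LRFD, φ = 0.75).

Total weld length L_w = 350 mm. Treat welds as unit-width lines.
Polar moment about centroid: J = 2[d³/12 + d(b/2)²] = 2[175³/12 + 175×80²] = 3133000 mm³.
Direct shear f_v = P/L_w = 87.7×10³ / 350 = 250.6 N/mm (vertical).
Torsion M = P·e = 87.7×10³ × 150 = 13155000 N·mm.
Critical point at (x, y) = (80, 87.5) from centroid. f_tx = M·y/J = 367.4 N/mm; f_ty = M·x/J = 335.9 N/mm.
Resultant f_max = √[f_tx² + (f_v + f_ty)²] = √[367.4² + (250.6 + 335.9)²] = 692 N/mm.
Capacity per unit length: φr_n = 0.75 × 0.6 × 620 × (0.707 × 5) = 986.3 N/mm.
692 ≤ 986.3 → adequate.

f_max ≈ 692 N/mm; adequate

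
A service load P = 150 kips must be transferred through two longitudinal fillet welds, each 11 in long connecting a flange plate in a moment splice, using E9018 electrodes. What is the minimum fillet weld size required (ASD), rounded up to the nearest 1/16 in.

E90XX → F_EXX = 90 ksi.
Total weld length L = 22 in.
Required throat t_e = P × Ω / (0.6 F_EXX × L) = 150 × 2.0 / (0.6 × 90 × 22) = 0.2525 in.
Required leg w = t_e / 0.707 = 0.3572 in → use 3/8 in.

w = 3/8 in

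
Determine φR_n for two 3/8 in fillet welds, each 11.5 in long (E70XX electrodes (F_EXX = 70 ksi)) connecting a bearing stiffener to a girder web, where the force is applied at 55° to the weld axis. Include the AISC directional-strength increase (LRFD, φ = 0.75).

φR_n ≈ 263 kips

t_e = 0.707 × 0.375 = 0.2651 in; A_we = 0.2651 × 23 = 6.098 in².
Directional factor: 1.0 + 0.5 sin^1.5(55°) = 1.371.
F_nw = 0.6 × 70 × 1.371 = 57.57 ksi.
φR_n = 0.75 × 57.57 × 6.098 = 263.3 kips.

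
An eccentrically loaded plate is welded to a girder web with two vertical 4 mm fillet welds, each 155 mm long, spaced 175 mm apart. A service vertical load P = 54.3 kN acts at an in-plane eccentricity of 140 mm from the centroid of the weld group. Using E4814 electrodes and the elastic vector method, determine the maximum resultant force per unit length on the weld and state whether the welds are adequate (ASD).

E48XX → F_EXX = 480 MPa.
Total weld length L_w = 310 mm. Treat welds as unit-width lines.
Polar moment about centroid: J = 2[d³/12 + d(b/2)²] = 2[155³/12 + 155×87.5²] = 2994000 mm³.
Direct shear f_v = P/L_w = 54.3×10³ / 310 = 175.2 N/mm (vertical).
Torsion M = P·e = 54.3×10³ × 140 = 7602000 N·mm.
Critical point at (x, y) = (87.5, 77.5) from centroid. f_tx = M·y/J = 196.8 N/mm; f_ty = M·x/J = 222.2 N/mm.
Resultant f_max = √[f_tx² + (f_v + f_ty)²] = √[196.8² + (175.2 + 222.2)²] = 443.4 N/mm.
Capacity per unit length: r_n/Ω = (1/2.0) × 0.6 × 480 × (0.707 × 4) = 407.2 N/mm.
443.4 > 407.2 → NOT adequate.

f_max ≈ 443 N/mm; NOT adequate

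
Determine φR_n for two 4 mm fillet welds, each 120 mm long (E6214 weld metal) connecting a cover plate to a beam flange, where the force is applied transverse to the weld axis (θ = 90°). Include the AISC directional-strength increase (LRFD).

E62XX → F_EXX = 620 MPa.
t_e = 0.707 × 4 = 2.828 mm; A_we = 2.828 × 240 = 678.7 mm².
Directional factor: 1.0 + 0.5 sin^1.5(90°) = 1.5.
F_nw = 0.6 × 620 × 1.5 = 558 MPa.
φR_n = 0.75 × 558 × 678.7 × 10⁻³ = 284 kN.

φR_n ≈ 284 kN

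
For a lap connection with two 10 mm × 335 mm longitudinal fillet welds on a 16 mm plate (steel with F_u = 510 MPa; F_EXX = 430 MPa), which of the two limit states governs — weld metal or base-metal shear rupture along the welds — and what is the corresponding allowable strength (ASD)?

R_n/Ω ≈ 611 kN (weld metal governs)

t_e = 0.707 × 10 = 7.07 mm; L = 670 mm.
Weld metal: R_n/Ω = (1/2.0) × 0.6 × 430 × 7.07 × 670 × 10⁻³ = 611.1 kN.
Base metal (shear rupture): R_n/Ω = (1/2.0) × 0.6 × 510 × 16 × 670 × 10⁻³ = 1640 kN.
Governing: weld metal.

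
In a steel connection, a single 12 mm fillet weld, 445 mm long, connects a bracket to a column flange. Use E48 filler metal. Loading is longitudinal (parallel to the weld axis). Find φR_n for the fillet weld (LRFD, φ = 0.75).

E48XX → F_EXX = 480 MPa.
Effective throat t_e = 0.707 × 12 = 8.484 mm.
Total length L = 445 mm; A_we = 8.484 × 445 = 3775 mm².
F_nw = 0.6 F_EXX = 0.6 × 480 = 288 MPa.
φR_n = 0.75 × 288 × 3775 × 10⁻³ = 815.5 kN.

φR_n ≈ 815 kN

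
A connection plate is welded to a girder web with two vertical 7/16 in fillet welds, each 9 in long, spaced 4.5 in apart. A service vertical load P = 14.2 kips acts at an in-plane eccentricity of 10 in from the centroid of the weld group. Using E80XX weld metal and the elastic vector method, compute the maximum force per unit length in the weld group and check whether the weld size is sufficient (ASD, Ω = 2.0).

f_max ≈ 3.78 kip/in; adequate

E80XX → F_EXX = 80 ksi.
Total weld length L_w = 18 in. Treat welds as unit-width lines.
Polar moment about centroid: J = 2[d³/12 + d(b/2)²] = 2[9³/12 + 9×2.25²] = 212.6 in³.
Direct shear f_v = P/L_w = 14.2 / 18 = 0.7889 kip/in (vertical).
Torsion M = P·e = 14.2 × 10 = 142 kip·in.
Critical point at (x, y) = (2.25, 4.5) from centroid. f_tx = M·y/J = 3.005 kip/in; f_ty = M·x/J = 1.503 kip/in.
Resultant f_max = √[f_tx² + (f_v + f_ty)²] = √[3.005² + (0.7889 + 1.503)²] = 3.779 kip/in.
Capacity per unit length: r_n/Ω = (1/2.0) × 0.6 × 80 × (0.707 × 0.4375) = 7.423 kip/in.
3.779 ≤ 7.423 → adequate.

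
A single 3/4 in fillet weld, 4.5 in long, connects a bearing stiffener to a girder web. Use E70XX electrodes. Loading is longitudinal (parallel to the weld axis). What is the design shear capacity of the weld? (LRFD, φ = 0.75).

φR_n ≈ 75.2 kip

E70XX → F_EXX = 70 ksi.
Effective throat t_e = 0.707 × 0.75 = 0.5302 in.
Total length L = 4.5 in; A_we = 0.5302 × 4.5 = 2.386 in².
F_nw = 0.6 F_EXX = 0.6 × 70 = 42 ksi.
φR_n = 0.75 × 42 × 2.386 = 75.16 kip.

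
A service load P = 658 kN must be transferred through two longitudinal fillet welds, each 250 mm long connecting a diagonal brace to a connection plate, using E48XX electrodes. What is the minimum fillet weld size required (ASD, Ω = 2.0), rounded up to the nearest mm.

E48XX → F_EXX = 480 MPa.
Total weld length L = 500 mm.
Required throat t_e = P × Ω / (0.6 F_EXX × L) = 658 × 2.0 / (0.6 × 480 × 500 × 10⁻³) = 9.139 mm.
Required leg w = t_e / 0.707 = 12.93 mm → use 13 mm.

w = 13 mm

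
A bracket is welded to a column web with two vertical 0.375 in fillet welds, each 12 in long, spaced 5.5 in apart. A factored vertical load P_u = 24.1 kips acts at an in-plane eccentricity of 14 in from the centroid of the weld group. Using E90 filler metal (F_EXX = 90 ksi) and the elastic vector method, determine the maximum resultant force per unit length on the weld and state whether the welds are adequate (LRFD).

Total weld length L_w = 24 in. Treat welds as unit-width lines.
Polar moment about centroid: J = 2[d³/12 + d(b/2)²] = 2[12³/12 + 12×2.75²] = 469.5 in³.
Direct shear f_v = P/L_w = 24.1 / 24 = 1.004 kip/in (vertical).
Torsion M = P·e = 24.1 × 14 = 337.4 kip·in.
Critical point at (x, y) = (2.75, 6) from centroid. f_tx = M·y/J = 4.312 kip/in; f_ty = M·x/J = 1.976 kip/in.
Resultant f_max = √[f_tx² + (f_v + f_ty)²] = √[4.312² + (1.004 + 1.976)²] = 5.242 kip/in.
Capacity per unit length: φr_n = 0.75 × 0.6 × 90 × (0.707 × 0.375) = 10.74 kip/in.
5.242 ≤ 10.74 → adequate.

f_max ≈ 5.24 kip/in; adequate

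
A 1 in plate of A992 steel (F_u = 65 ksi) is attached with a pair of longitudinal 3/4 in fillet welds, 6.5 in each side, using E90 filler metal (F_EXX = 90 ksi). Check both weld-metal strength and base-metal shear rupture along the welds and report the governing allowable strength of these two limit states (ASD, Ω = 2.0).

R_n/Ω ≈ 186 kip (weld metal governs)

t_e = 0.707 × 0.75 = 0.5302 in; L = 13 in.
Weld metal: R_n/Ω = (1/2.0) × 0.6 × 90 × 0.5302 × 13 = 186.1 kip.
Base metal (shear rupture): R_n/Ω = (1/2.0) × 0.6 × 65 × 1 × 13 = 253.5 kip.
Governing: weld metal.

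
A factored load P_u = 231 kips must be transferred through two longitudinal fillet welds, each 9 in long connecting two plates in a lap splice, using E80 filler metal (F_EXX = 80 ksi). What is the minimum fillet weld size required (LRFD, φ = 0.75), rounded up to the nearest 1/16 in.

Total weld length L = 18 in.
Required throat t_e = P_u / (φ × 0.6 F_EXX × L) = 231 / (0.75 × 0.6 × 80 × 18) = 0.3565 in.
Required leg w = t_e / 0.707 = 0.5042 in → use 9/16 in.

w = 9/16 in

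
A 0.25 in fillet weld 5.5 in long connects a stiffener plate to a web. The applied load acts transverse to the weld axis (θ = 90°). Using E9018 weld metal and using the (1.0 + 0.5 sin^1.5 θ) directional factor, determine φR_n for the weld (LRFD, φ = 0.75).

φR_n ≈ 59.1 kips

E90XX → F_EXX = 90 ksi.
t_e = 0.707 × 0.25 = 0.1767 in; A_we = 0.1767 × 5.5 = 0.9721 in².
Directional factor: 1.0 + 0.5 sin^1.5(90°) = 1.5.
F_nw = 0.6 × 90 × 1.5 = 81 ksi.
φR_n = 0.75 × 81 × 0.9721 = 59.06 kips.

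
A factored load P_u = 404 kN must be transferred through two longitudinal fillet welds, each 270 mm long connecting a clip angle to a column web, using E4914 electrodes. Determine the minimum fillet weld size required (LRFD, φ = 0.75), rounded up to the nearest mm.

E49XX → F_EXX = 490 MPa.
Total weld length L = 540 mm.
Required throat t_e = P_u / (φ × 0.6 F_EXX × L) = 404 / (0.75 × 0.6 × 490 × 540 × 10⁻³) = 3.393 mm.
Required leg w = t_e / 0.707 = 4.799 mm → use 5 mm.

w = 5 mm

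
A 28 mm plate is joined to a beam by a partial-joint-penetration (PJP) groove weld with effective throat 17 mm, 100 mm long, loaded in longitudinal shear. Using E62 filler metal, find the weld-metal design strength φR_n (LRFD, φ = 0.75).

E62XX → F_EXX = 620 MPa.
Effective throat (given) t_e = 17 mm.
A_we = 17 × 100 = 1700 mm².
F_nw = 0.6 F_EXX = 372 MPa.
φR_n = 0.75 × 372 × 1700 × 10⁻³ = 474.3 kN.

φR_n ≈ 474 kN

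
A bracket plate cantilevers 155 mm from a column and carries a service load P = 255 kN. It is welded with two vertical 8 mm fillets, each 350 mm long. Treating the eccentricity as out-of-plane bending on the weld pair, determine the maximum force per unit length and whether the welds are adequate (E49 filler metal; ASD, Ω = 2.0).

f_max ≈ 1030 N/mm; NOT adequate

E49XX → F_EXX = 490 MPa.
L_w = 2 × 350 = 700 mm; section modulus (unit throat) S = 2 × L²/6 = 40830 mm².
Direct shear f_v = P/L_w = 255×10³/700 = 364.3 N/mm.
Moment M = P × e = 255×10³ × 155 = 39525000 N·mm; bending f_b = M/S = 968 N/mm.
f_max = √(f_v² + f_b²) = √(364.3² + 968²) = 1034 N/mm.
r_n/Ω = (1/2.0) × 0.6 × 490 × (0.707 × 8) = 831.4 N/mm → NOT adequate.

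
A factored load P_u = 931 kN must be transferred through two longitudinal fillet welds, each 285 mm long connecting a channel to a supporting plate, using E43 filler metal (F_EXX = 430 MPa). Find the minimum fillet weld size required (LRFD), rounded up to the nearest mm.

w = 12 mm

Total weld length L = 570 mm.
Required throat t_e = P_u / (φ × 0.6 F_EXX × L) = 931 / (0.75 × 0.6 × 430 × 570 × 10⁻³) = 8.441 mm.
Required leg w = t_e / 0.707 = 11.94 mm → use 12 mm.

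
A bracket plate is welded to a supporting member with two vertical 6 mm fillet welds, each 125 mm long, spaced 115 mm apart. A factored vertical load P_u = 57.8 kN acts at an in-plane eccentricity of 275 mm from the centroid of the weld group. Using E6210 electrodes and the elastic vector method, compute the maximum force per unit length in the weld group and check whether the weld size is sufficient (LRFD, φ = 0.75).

f_max ≈ 1340 N/mm; NOT adequate

E62XX → F_EXX = 620 MPa.
Total weld length L_w = 250 mm. Treat welds as unit-width lines.
Polar moment about centroid: J = 2[d³/12 + d(b/2)²] = 2[125³/12 + 125×57.5²] = 1152000 mm³.
Direct shear f_v = P/L_w = 57.8×10³ / 250 = 231.2 N/mm (vertical).
Torsion M = P·e = 57.8×10³ × 275 = 15895000 N·mm.
Critical point at (x, y) = (57.5, 62.5) from centroid. f_tx = M·y/J = 862.3 N/mm; f_ty = M·x/J = 793.3 N/mm.
Resultant f_max = √[f_tx² + (f_v + f_ty)²] = √[862.3² + (231.2 + 793.3)²] = 1339 N/mm.
Capacity per unit length: φr_n = 0.75 × 0.6 × 620 × (0.707 × 6) = 1184 N/mm.
1339 > 1184 → NOT adequate.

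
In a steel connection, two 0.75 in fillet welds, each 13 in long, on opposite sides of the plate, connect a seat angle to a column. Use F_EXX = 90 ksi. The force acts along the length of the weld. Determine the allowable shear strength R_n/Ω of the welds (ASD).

R_n/Ω ≈ 372 kip

Effective throat t_e = 0.707 × 0.75 = 0.5302 in.
Total length L = 26 in; A_we = 0.5302 × 26 = 13.79 in².
F_nw = 0.6 F_EXX = 0.6 × 90 = 54 ksi.
R_n = 54 × 13.79 = 744.5 kip; R_n/Ω = 744.5/2.0 = 372.2 kip.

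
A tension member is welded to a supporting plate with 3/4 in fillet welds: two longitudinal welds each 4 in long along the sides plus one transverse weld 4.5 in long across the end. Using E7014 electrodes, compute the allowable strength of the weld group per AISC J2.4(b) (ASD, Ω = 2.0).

E70XX → F_EXX = 70 ksi.
t_e = 0.707 × 0.75 = 0.5302 in.
R_nwl = 0.6 × 70 × 0.5302 × 8 = 178.2 kips (longitudinal, 2 welds).
R_nwt = 0.6 × 70 × 0.5302 × 4.5 = 100.2 kips (transverse, base value).
(i) R_nwl + R_nwt = 278.4 kips; (ii) 0.85 R_nwl + 1.5 R_nwt = 301.8 kips.
R_n = max = 301.8 kips [governs: (ii)]; R_n/Ω = 150.9 kips.

R_n/Ω ≈ 151 kips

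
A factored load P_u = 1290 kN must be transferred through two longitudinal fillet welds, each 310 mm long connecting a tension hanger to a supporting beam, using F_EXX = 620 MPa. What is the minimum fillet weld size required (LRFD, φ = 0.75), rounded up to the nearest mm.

Total weld length L = 620 mm.
Required throat t_e = P_u / (φ × 0.6 F_EXX × L) = 1290 / (0.75 × 0.6 × 620 × 620 × 10⁻³) = 7.458 mm.
Required leg w = t_e / 0.707 = 10.55 mm → use 11 mm.

w = 11 mm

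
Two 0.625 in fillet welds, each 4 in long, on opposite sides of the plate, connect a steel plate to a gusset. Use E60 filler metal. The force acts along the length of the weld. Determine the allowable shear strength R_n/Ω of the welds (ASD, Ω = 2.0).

E60XX → F_EXX = 60 ksi.
Effective throat t_e = 0.707 × 0.625 = 0.4419 in.
Total length L = 8 in; A_we = 0.4419 × 8 = 3.535 in².
F_nw = 0.6 F_EXX = 0.6 × 60 = 36 ksi.
R_n = 36 × 3.535 = 127.3 kips; R_n/Ω = 127.3/2.0 = 63.63 kips.

R_n/Ω ≈ 63.6 kips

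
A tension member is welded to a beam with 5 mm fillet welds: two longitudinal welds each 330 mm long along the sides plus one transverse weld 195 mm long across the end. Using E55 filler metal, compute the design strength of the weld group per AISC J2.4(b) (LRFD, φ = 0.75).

E55XX → F_EXX = 550 MPa.
t_e = 0.707 × 5 = 3.535 mm.
R_nwl = 0.6 × 550 × 3.535 × 660 × 10⁻³ = 769.9 kN (longitudinal, 2 welds).
R_nwt = 0.6 × 550 × 3.535 × 195 × 10⁻³ = 227.5 kN (transverse, base value).
(i) R_nwl + R_nwt = 997.4 kN; (ii) 0.85 R_nwl + 1.5 R_nwt = 995.7 kN.
R_n = max = 997.4 kN [governs: (i)]; φR_n = 748.1 kN.

φR_n ≈ 748 kN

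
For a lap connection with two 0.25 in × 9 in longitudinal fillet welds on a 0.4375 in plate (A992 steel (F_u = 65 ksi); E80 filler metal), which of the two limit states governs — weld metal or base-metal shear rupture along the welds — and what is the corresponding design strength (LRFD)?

E80XX → F_EXX = 80 ksi.
t_e = 0.707 × 0.25 = 0.1767 in; L = 18 in.
Weld metal: φR_n = 0.75 × 0.6 × 80 × 0.1767 × 18 = 114.5 kips.
Base metal (shear rupture): φR_n = 0.75 × 0.6 × 65 × 0.4375 × 18 = 230.3 kips.
Governing: weld metal.

φR_n ≈ 115 kips (weld metal governs)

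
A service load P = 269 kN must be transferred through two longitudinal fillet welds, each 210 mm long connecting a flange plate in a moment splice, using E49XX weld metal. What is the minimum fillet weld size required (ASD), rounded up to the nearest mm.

E49XX → F_EXX = 490 MPa.
Total weld length L = 420 mm.
Required throat t_e = P × Ω / (0.6 F_EXX × L) = 269 × 2.0 / (0.6 × 490 × 420 × 10⁻³) = 4.357 mm.
Required leg w = t_e / 0.707 = 6.163 mm → use 7 mm.

w = 7 mm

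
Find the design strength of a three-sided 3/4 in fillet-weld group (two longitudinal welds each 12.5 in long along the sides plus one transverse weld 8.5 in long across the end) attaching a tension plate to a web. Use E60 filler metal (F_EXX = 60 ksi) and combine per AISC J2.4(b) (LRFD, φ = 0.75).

t_e = 0.707 × 0.75 = 0.5302 in.
R_nwl = 0.6 × 60 × 0.5302 × 25 = 477.2 kips (longitudinal, 2 welds).
R_nwt = 0.6 × 60 × 0.5302 × 8.5 = 162.3 kips (transverse, base value).
(i) R_nwl + R_nwt = 639.5 kips; (ii) 0.85 R_nwl + 1.5 R_nwt = 649 kips.
R_n = max = 649 kips [governs: (ii)]; φR_n = 486.8 kips.

φR_n ≈ 487 kips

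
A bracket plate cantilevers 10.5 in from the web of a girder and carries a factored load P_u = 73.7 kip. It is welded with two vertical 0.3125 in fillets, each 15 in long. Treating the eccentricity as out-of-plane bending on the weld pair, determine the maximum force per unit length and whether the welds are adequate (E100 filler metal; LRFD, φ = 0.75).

E100XX → F_EXX = 100 ksi.
L_w = 2 × 15 = 30 in; section modulus (unit throat) S = 2 × L²/6 = 75 in².
Direct shear f_v = P/L_w = 73.7/30 = 2.457 kip/in.
Moment M = P × e = 73.7 × 10.5 = 773.85 kip·in; bending f_b = M/S = 10.32 kip/in.
f_max = √(f_v² + f_b²) = √(2.457² + 10.32²) = 10.61 kip/in.
φr_n = 0.75 × 0.6 × 100 × (0.707 × 0.3125) = 9.942 kip/in → NOT adequate.

f_max ≈ 10.6 kip/in; NOT adequate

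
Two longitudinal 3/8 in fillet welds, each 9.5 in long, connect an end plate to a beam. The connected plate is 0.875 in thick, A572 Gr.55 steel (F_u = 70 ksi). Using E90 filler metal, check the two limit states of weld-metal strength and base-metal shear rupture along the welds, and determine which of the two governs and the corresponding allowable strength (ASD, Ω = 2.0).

R_n/Ω ≈ 136 kip (weld metal governs)

E90XX → F_EXX = 90 ksi.
t_e = 0.707 × 0.375 = 0.2651 in; L = 19 in.
Weld metal: R_n/Ω = (1/2.0) × 0.6 × 90 × 0.2651 × 19 = 136 kip.
Base metal (shear rupture): R_n/Ω = (1/2.0) × 0.6 × 70 × 0.875 × 19 = 349.1 kip.
Governing: weld metal.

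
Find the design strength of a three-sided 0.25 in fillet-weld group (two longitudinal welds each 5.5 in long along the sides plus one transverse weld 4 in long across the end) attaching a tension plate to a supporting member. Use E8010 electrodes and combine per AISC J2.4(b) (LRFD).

E80XX → F_EXX = 80 ksi.
t_e = 0.707 × 0.25 = 0.1767 in.
R_nwl = 0.6 × 80 × 0.1767 × 11 = 93.32 kip (longitudinal, 2 welds).
R_nwt = 0.6 × 80 × 0.1767 × 4 = 33.94 kip (transverse, base value).
(i) R_nwl + R_nwt = 127.3 kip; (ii) 0.85 R_nwl + 1.5 R_nwt = 130.2 kip.
R_n = max = 130.2 kip [governs: (ii)]; φR_n = 97.67 kip.

φR_n ≈ 97.7 kip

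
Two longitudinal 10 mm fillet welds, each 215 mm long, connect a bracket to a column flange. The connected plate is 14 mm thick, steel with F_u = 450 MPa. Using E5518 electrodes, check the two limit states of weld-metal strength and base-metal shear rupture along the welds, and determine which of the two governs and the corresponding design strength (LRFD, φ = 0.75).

E55XX → F_EXX = 550 MPa.
t_e = 0.707 × 10 = 7.07 mm; L = 430 mm.
Weld metal: φR_n = 0.75 × 0.6 × 550 × 7.07 × 430 × 10⁻³ = 752.4 kN.
Base metal (shear rupture): φR_n = 0.75 × 0.6 × 450 × 14 × 430 × 10⁻³ = 1219 kN.
Governing: weld metal.

φR_n ≈ 752 kN (weld metal governs)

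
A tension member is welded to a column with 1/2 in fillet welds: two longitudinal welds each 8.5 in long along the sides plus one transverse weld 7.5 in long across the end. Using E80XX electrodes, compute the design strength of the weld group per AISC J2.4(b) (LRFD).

φR_n ≈ 327 kip

E80XX → F_EXX = 80 ksi.
t_e = 0.707 × 0.5 = 0.3535 in.
R_nwl = 0.6 × 80 × 0.3535 × 17 = 288.5 kip (longitudinal, 2 welds).
R_nwt = 0.6 × 80 × 0.3535 × 7.5 = 127.3 kip (transverse, base value).
(i) R_nwl + R_nwt = 415.7 kip; (ii) 0.85 R_nwl + 1.5 R_nwt = 436.1 kip.
R_n = max = 436.1 kip [governs: (ii)]; φR_n = 327.1 kip.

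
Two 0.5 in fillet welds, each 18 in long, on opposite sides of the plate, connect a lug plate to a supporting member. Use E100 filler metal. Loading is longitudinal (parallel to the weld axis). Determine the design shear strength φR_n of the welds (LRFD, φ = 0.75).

E100XX → F_EXX = 100 ksi.
Effective throat t_e = 0.707 × 0.5 = 0.3535 in.
Total length L = 36 in; A_we = 0.3535 × 36 = 12.73 in².
F_nw = 0.6 F_EXX = 0.6 × 100 = 60 ksi.
φR_n = 0.75 × 60 × 12.73 = 572.7 kips.

φR_n ≈ 573 kips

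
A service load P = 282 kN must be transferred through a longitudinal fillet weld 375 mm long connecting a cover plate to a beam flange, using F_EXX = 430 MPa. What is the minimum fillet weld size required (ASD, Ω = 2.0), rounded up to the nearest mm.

Total weld length L = 375 mm.
Required throat t_e = P × Ω / (0.6 F_EXX × L) = 282 × 2.0 / (0.6 × 430 × 375 × 10⁻³) = 5.829 mm.
Required leg w = t_e / 0.707 = 8.245 mm → use 9 mm.

w = 9 mm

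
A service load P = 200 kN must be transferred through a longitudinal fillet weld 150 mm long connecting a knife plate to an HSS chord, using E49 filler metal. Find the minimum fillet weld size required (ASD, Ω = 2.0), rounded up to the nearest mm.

E49XX → F_EXX = 490 MPa.
Total weld length L = 150 mm.
Required throat t_e = P × Ω / (0.6 F_EXX × L) = 200 × 2.0 / (0.6 × 490 × 150 × 10⁻³) = 9.07 mm.
Required leg w = t_e / 0.707 = 12.83 mm → use 13 mm.

w = 13 mm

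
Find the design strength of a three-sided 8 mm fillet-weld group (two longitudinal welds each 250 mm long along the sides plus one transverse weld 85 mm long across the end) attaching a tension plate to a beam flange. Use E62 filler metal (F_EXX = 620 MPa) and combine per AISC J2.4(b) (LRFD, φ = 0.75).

φR_n ≈ 923 kN

t_e = 0.707 × 8 = 5.656 mm.
R_nwl = 0.6 × 620 × 5.656 × 500 × 10⁻³ = 1052 kN (longitudinal, 2 welds).
R_nwt = 0.6 × 620 × 5.656 × 85 × 10⁻³ = 178.8 kN (transverse, base value).
(i) R_nwl + R_nwt = 1231 kN; (ii) 0.85 R_nwl + 1.5 R_nwt = 1162 kN.
R_n = max = 1231 kN [governs: (i)]; φR_n = 923.1 kN.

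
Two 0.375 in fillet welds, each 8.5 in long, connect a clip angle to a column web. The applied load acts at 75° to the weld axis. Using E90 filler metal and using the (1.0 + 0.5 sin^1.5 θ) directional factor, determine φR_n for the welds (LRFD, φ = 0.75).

φR_n ≈ 269 kip

E90XX → F_EXX = 90 ksi.
t_e = 0.707 × 0.375 = 0.2651 in; A_we = 0.2651 × 17 = 4.507 in².
Directional factor: 1.0 + 0.5 sin^1.5(75°) = 1.475.
F_nw = 0.6 × 90 × 1.475 = 79.63 ksi.
φR_n = 0.75 × 79.63 × 4.507 = 269.2 kip.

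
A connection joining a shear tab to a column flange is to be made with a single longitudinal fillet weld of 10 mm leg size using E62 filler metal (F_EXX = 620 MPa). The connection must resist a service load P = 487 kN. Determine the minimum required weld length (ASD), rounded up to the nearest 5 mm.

L = 375 mm

Throat t_e = 0.707 × 10 = 7.07 mm.
r_n/Ω = (0.6 × 620 × 7.07) / 2.0 = 1315 N/mm = 1.315 kN/mm.
L_req = P / (r_n/Ω) = 487 / 1.315 = 370.3 mm total.
Round up → use L = 375 mm.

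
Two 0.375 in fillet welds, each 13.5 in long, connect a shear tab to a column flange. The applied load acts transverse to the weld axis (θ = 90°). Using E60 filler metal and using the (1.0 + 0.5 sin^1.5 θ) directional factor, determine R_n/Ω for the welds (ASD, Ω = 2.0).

E60XX → F_EXX = 60 ksi.
t_e = 0.707 × 0.375 = 0.2651 in; A_we = 0.2651 × 27 = 7.158 in².
Directional factor: 1.0 + 0.5 sin^1.5(90°) = 1.5.
F_nw = 0.6 × 60 × 1.5 = 54 ksi.
R_n/Ω = (54 × 7.158) / 2.0 = 193.3 kips.

R_n/Ω ≈ 193 kips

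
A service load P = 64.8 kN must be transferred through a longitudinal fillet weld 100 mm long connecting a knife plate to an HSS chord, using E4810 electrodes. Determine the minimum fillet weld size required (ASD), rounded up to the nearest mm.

E48XX → F_EXX = 480 MPa.
Total weld length L = 100 mm.
Required throat t_e = P × Ω / (0.6 F_EXX × L) = 64.8 × 2.0 / (0.6 × 480 × 100 × 10⁻³) = 4.5 mm.
Required leg w = t_e / 0.707 = 6.365 mm → use 7 mm.

w = 7 mm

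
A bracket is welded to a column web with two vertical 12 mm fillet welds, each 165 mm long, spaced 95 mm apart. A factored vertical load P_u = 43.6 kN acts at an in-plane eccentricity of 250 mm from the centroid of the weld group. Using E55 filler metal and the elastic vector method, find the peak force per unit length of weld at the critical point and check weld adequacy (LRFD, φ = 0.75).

E55XX → F_EXX = 550 MPa.
Total weld length L_w = 330 mm. Treat welds as unit-width lines.
Polar moment about centroid: J = 2[d³/12 + d(b/2)²] = 2[165³/12 + 165×47.5²] = 1493000 mm³.
Direct shear f_v = P/L_w = 43.6×10³ / 330 = 132.1 N/mm (vertical).
Torsion M = P·e = 43.6×10³ × 250 = 10900000 N·mm.
Critical point at (x, y) = (47.5, 82.5) from centroid. f_tx = M·y/J = 602.2 N/mm; f_ty = M·x/J = 346.7 N/mm.
Resultant f_max = √[f_tx² + (f_v + f_ty)²] = √[602.2² + (132.1 + 346.7)²] = 769.4 N/mm.
Capacity per unit length: φr_n = 0.75 × 0.6 × 550 × (0.707 × 12) = 2100 N/mm.
769.4 ≤ 2100 → adequate.

f_max ≈ 769 N/mm; adequate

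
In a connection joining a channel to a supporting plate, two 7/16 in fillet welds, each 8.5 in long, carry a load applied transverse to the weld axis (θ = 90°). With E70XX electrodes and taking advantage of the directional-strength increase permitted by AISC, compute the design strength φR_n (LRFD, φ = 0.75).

E70XX → F_EXX = 70 ksi.
t_e = 0.707 × 0.4375 = 0.3093 in; A_we = 0.3093 × 17 = 5.258 in².
Directional factor: 1.0 + 0.5 sin^1.5(90°) = 1.5.
F_nw = 0.6 × 70 × 1.5 = 63 ksi.
φR_n = 0.75 × 63 × 5.258 = 248.5 kip.

φR_n ≈ 248 kip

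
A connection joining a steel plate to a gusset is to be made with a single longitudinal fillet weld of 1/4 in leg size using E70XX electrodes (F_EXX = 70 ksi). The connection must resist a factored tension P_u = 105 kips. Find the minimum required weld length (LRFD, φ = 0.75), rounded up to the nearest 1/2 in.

L = 19 in

Throat t_e = 0.707 × 0.25 = 0.1767 in.
φr_n = 0.75 × 0.6 × 70 × 0.1767 = 5.568 kips/in.
L_req = P_u / φr_n = 105 / 5.568 = 18.86 in total.
Round up → use L = 19 in.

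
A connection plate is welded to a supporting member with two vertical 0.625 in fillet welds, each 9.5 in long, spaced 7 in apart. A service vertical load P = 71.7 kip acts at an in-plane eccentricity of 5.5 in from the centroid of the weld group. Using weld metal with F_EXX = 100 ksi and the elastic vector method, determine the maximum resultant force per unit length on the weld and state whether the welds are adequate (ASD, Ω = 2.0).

f_max ≈ 8.96 kip/in; adequate

Total weld length L_w = 19 in. Treat welds as unit-width lines.
Polar moment about centroid: J = 2[d³/12 + d(b/2)²] = 2[9.5³/12 + 9.5×3.5²] = 375.6 in³.
Direct shear f_v = P/L_w = 71.7 / 19 = 3.774 kip/in (vertical).
Torsion M = P·e = 71.7 × 5.5 = 394.35 kip·in.
Critical point at (x, y) = (3.5, 4.75) from centroid. f_tx = M·y/J = 4.987 kip/in; f_ty = M·x/J = 3.674 kip/in.
Resultant f_max = √[f_tx² + (f_v + f_ty)²] = √[4.987² + (3.774 + 3.674)²] = 8.963 kip/in.
Capacity per unit length: r_n/Ω = (1/2.0) × 0.6 × 100 × (0.707 × 0.625) = 13.26 kip/in.
8.963 ≤ 13.26 → adequate.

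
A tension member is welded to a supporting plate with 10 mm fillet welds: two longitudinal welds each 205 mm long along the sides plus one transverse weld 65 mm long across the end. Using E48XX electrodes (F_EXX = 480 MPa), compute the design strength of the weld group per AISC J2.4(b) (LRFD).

φR_n ≈ 725 kN

t_e = 0.707 × 10 = 7.07 mm.
R_nwl = 0.6 × 480 × 7.07 × 410 × 10⁻³ = 834.8 kN (longitudinal, 2 welds).
R_nwt = 0.6 × 480 × 7.07 × 65 × 10⁻³ = 132.4 kN (transverse, base value).
(i) R_nwl + R_nwt = 967.2 kN; (ii) 0.85 R_nwl + 1.5 R_nwt = 908.1 kN.
R_n = max = 967.2 kN [governs: (i)]; φR_n = 725.4 kN.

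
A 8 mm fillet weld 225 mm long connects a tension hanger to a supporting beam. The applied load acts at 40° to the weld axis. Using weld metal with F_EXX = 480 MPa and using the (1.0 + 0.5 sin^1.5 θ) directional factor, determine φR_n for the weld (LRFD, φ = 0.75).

φR_n ≈ 346 kN

t_e = 0.707 × 8 = 5.656 mm; A_we = 5.656 × 225 = 1273 mm².
Directional factor: 1.0 + 0.5 sin^1.5(40°) = 1.258.
F_nw = 0.6 × 480 × 1.258 = 362.2 MPa.
φR_n = 0.75 × 362.2 × 1273 × 10⁻³ = 345.7 kN.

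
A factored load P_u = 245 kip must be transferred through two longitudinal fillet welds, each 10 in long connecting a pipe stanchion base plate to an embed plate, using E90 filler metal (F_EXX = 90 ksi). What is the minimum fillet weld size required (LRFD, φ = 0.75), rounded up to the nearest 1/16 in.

Total weld length L = 20 in.
Required throat t_e = P_u / (φ × 0.6 F_EXX × L) = 245 / (0.75 × 0.6 × 90 × 20) = 0.3025 in.
Required leg w = t_e / 0.707 = 0.4278 in → use 7/16 in.

w = 7/16 in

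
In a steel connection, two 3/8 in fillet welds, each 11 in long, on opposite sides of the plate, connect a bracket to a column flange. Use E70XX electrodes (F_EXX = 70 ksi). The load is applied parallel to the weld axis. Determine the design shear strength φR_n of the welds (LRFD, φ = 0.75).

φR_n ≈ 184 kips

Effective throat t_e = 0.707 × 0.375 = 0.2651 in.
Total length L = 22 in; A_we = 0.2651 × 22 = 5.833 in².
F_nw = 0.6 F_EXX = 0.6 × 70 = 42 ksi.
φR_n = 0.75 × 42 × 5.833 = 183.7 kips.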